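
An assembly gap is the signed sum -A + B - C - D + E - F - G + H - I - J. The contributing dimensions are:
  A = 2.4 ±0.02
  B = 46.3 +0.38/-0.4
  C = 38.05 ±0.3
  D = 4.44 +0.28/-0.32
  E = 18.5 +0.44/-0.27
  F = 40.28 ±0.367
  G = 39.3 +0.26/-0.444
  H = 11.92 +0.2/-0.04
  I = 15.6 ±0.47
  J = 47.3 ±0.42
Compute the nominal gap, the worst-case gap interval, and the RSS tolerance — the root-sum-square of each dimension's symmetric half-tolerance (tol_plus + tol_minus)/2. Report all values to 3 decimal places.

Stack each dimension's contribution:
  -A: nom -2.400 → Σnom=-2.400; wc +0.020/-0.020 → slack +0.020/-0.020; half-tol=0.020, Σhalf²=0.000400
  +B: nom +46.300 → Σnom=43.900; wc +0.380/-0.400 → slack +0.400/-0.420; half-tol=0.390, Σhalf²=0.152500
  -C: nom -38.050 → Σnom=5.850; wc +0.300/-0.300 → slack +0.700/-0.720; half-tol=0.300, Σhalf²=0.242500
  -D: nom -4.440 → Σnom=1.410; wc +0.320/-0.280 → slack +1.020/-1.000; half-tol=0.300, Σhalf²=0.332500
  +E: nom +18.500 → Σnom=19.910; wc +0.440/-0.270 → slack +1.460/-1.270; half-tol=0.355, Σhalf²=0.458525
  -F: nom -40.280 → Σnom=-20.370; wc +0.367/-0.367 → slack +1.827/-1.637; half-tol=0.367, Σhalf²=0.593214
  -G: nom -39.300 → Σnom=-59.670; wc +0.444/-0.260 → slack +2.271/-1.897; half-tol=0.352, Σhalf²=0.717118
  +H: nom +11.920 → Σnom=-47.750; wc +0.200/-0.040 → slack +2.471/-1.937; half-tol=0.120, Σhalf²=0.731518
  -I: nom -15.600 → Σnom=-63.350; wc +0.470/-0.470 → slack +2.941/-2.407; half-tol=0.470, Σhalf²=0.952418
  -J: nom -47.300 → Σnom=-110.650; wc +0.420/-0.420 → slack +3.361/-2.827; half-tol=0.420, Σhalf²=1.128818
Nominal = -110.650. Worst-case = [-110.650 - 2.827, -110.650 + 3.361] = [-113.477, -107.289]. RSS = √1.128818 = 1.062.

nominal=-110.650 wc=[-113.477,-107.289] rss=1.062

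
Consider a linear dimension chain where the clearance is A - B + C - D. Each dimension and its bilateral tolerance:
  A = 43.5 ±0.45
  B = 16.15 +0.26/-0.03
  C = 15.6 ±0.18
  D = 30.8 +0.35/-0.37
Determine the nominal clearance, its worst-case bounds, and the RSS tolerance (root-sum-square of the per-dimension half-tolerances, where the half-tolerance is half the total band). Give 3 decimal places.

nominal=12.150 wc=[10.910,13.180] rss=0.621

Stack each dimension's contribution:
  +A: nom +43.500 → Σnom=43.500; wc +0.450/-0.450 → slack +0.450/-0.450; half-tol=0.450, Σhalf²=0.202500
  -B: nom -16.150 → Σnom=27.350; wc +0.030/-0.260 → slack +0.480/-0.710; half-tol=0.145, Σhalf²=0.223525
  +C: nom +15.600 → Σnom=42.950; wc +0.180/-0.180 → slack +0.660/-0.890; half-tol=0.180, Σhalf²=0.255925
  -D: nom -30.800 → Σnom=12.150; wc +0.370/-0.350 → slack +1.030/-1.240; half-tol=0.360, Σhalf²=0.385525
Nominal = 12.150. Worst-case = [12.150 - 1.240, 12.150 + 1.030] = [10.910, 13.180]. RSS = √0.385525 = 0.621.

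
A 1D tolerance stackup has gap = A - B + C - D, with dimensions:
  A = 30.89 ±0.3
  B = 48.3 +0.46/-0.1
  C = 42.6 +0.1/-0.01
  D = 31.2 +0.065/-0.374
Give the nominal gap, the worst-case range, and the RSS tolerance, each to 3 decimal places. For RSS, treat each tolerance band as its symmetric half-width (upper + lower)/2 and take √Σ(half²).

nominal=-6.010 wc=[-6.845,-5.136] rss=0.469

Stack each dimension's contribution:
  +A: nom +30.890 → Σnom=30.890; wc +0.300/-0.300 → slack +0.300/-0.300; half-tol=0.300, Σhalf²=0.090000
  -B: nom -48.300 → Σnom=-17.410; wc +0.100/-0.460 → slack +0.400/-0.760; half-tol=0.280, Σhalf²=0.168400
  +C: nom +42.600 → Σnom=25.190; wc +0.100/-0.010 → slack +0.500/-0.770; half-tol=0.055, Σhalf²=0.171425
  -D: nom -31.200 → Σnom=-6.010; wc +0.374/-0.065 → slack +0.874/-0.835; half-tol=0.220, Σhalf²=0.219605
Nominal = -6.010. Worst-case = [-6.010 - 0.835, -6.010 + 0.874] = [-6.845, -5.136]. RSS = √0.219605 = 0.469.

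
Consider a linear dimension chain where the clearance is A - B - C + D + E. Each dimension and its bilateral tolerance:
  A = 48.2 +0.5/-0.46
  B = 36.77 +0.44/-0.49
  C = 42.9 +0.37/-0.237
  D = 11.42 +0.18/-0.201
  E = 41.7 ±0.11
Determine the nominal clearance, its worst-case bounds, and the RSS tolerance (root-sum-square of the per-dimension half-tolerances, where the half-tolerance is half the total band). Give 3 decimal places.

nominal=21.650 wc=[20.069,23.167] rss=0.766

Stack each dimension's contribution:
  +A: nom +48.200 → Σnom=48.200; wc +0.500/-0.460 → slack +0.500/-0.460; half-tol=0.480, Σhalf²=0.230400
  -B: nom -36.770 → Σnom=11.430; wc +0.490/-0.440 → slack +0.990/-0.900; half-tol=0.465, Σhalf²=0.446625
  -C: nom -42.900 → Σnom=-31.470; wc +0.237/-0.370 → slack +1.227/-1.270; half-tol=0.303, Σhalf²=0.538737
  +D: nom +11.420 → Σnom=-20.050; wc +0.180/-0.201 → slack +1.407/-1.471; half-tol=0.191, Σhalf²=0.575027
  +E: nom +41.700 → Σnom=21.650; wc +0.110/-0.110 → slack +1.517/-1.581; half-tol=0.110, Σhalf²=0.587127
Nominal = 21.650. Worst-case = [21.650 - 1.581, 21.650 + 1.517] = [20.069, 23.167]. RSS = √0.587127 = 0.766.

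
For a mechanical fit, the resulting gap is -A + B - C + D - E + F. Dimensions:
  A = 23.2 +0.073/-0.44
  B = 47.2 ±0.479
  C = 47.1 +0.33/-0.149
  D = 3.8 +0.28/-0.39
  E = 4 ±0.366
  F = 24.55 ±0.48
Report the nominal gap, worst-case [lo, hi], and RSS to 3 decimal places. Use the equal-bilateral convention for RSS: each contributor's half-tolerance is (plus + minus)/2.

nominal=1.250 wc=[-0.868,3.444] rss=0.911

Stack each dimension's contribution:
  -A: nom -23.200 → Σnom=-23.200; wc +0.440/-0.073 → slack +0.440/-0.073; half-tol=0.257, Σhalf²=0.065792
  +B: nom +47.200 → Σnom=24.000; wc +0.479/-0.479 → slack +0.919/-0.552; half-tol=0.479, Σhalf²=0.295233
  -C: nom -47.100 → Σnom=-23.100; wc +0.149/-0.330 → slack +1.068/-0.882; half-tol=0.239, Σhalf²=0.352594
  +D: nom +3.800 → Σnom=-19.300; wc +0.280/-0.390 → slack +1.348/-1.272; half-tol=0.335, Σhalf²=0.464819
  -E: nom -4.000 → Σnom=-23.300; wc +0.366/-0.366 → slack +1.714/-1.638; half-tol=0.366, Σhalf²=0.598774
  +F: nom +24.550 → Σnom=1.250; wc +0.480/-0.480 → slack +2.194/-2.118; half-tol=0.480, Σhalf²=0.829174
Nominal = 1.250. Worst-case = [1.250 - 2.118, 1.250 + 2.194] = [-0.868, 3.444]. RSS = √0.829174 = 0.911.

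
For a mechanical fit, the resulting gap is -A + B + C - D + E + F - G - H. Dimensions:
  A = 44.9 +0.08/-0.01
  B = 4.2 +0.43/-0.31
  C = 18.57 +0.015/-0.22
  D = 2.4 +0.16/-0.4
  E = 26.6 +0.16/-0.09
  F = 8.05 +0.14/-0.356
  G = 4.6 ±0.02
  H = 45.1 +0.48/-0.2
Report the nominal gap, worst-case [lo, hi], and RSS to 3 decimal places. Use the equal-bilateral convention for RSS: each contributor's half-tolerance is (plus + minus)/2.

nominal=-39.580 wc=[-41.296,-38.205] rss=0.651

Stack each dimension's contribution:
  -A: nom -44.900 → Σnom=-44.900; wc +0.010/-0.080 → slack +0.010/-0.080; half-tol=0.045, Σhalf²=0.002025
  +B: nom +4.200 → Σnom=-40.700; wc +0.430/-0.310 → slack +0.440/-0.390; half-tol=0.370, Σhalf²=0.138925
  +C: nom +18.570 → Σnom=-22.130; wc +0.015/-0.220 → slack +0.455/-0.610; half-tol=0.117, Σhalf²=0.152731
  -D: nom -2.400 → Σnom=-24.530; wc +0.400/-0.160 → slack +0.855/-0.770; half-tol=0.280, Σhalf²=0.231131
  +E: nom +26.600 → Σnom=2.070; wc +0.160/-0.090 → slack +1.015/-0.860; half-tol=0.125, Σhalf²=0.246756
  +F: nom +8.050 → Σnom=10.120; wc +0.140/-0.356 → slack +1.155/-1.216; half-tol=0.248, Σhalf²=0.308260
  -G: nom -4.600 → Σnom=5.520; wc +0.020/-0.020 → slack +1.175/-1.236; half-tol=0.020, Σhalf²=0.308660
  -H: nom -45.100 → Σnom=-39.580; wc +0.200/-0.480 → slack +1.375/-1.716; half-tol=0.340, Σhalf²=0.424260
Nominal = -39.580. Worst-case = [-39.580 - 1.716, -39.580 + 1.375] = [-41.296, -38.205]. RSS = √0.424260 = 0.651.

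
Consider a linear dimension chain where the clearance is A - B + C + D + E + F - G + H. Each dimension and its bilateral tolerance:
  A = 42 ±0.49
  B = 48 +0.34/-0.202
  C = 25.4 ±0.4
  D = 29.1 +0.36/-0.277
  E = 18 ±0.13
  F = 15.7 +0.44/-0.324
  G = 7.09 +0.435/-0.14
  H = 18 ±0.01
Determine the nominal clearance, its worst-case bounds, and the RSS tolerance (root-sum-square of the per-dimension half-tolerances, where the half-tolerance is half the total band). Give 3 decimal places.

Stack each dimension's contribution:
  +A: nom +42.000 → Σnom=42.000; wc +0.490/-0.490 → slack +0.490/-0.490; half-tol=0.490, Σhalf²=0.240100
  -B: nom -48.000 → Σnom=-6.000; wc +0.202/-0.340 → slack +0.692/-0.830; half-tol=0.271, Σhalf²=0.313541
  +C: nom +25.400 → Σnom=19.400; wc +0.400/-0.400 → slack +1.092/-1.230; half-tol=0.400, Σhalf²=0.473541
  +D: nom +29.100 → Σnom=48.500; wc +0.360/-0.277 → slack +1.452/-1.507; half-tol=0.319, Σhalf²=0.574983
  +E: nom +18.000 → Σnom=66.500; wc +0.130/-0.130 → slack +1.582/-1.637; half-tol=0.130, Σhalf²=0.591883
  +F: nom +15.700 → Σnom=82.200; wc +0.440/-0.324 → slack +2.022/-1.961; half-tol=0.382, Σhalf²=0.737807
  -G: nom -7.090 → Σnom=75.110; wc +0.140/-0.435 → slack +2.162/-2.396; half-tol=0.287, Σhalf²=0.820463
  +H: nom +18.000 → Σnom=93.110; wc +0.010/-0.010 → slack +2.172/-2.406; half-tol=0.010, Σhalf²=0.820563
Nominal = 93.110. Worst-case = [93.110 - 2.406, 93.110 + 2.172] = [90.704, 95.282]. RSS = √0.820563 = 0.906.

nominal=93.110 wc=[90.704,95.282] rss=0.906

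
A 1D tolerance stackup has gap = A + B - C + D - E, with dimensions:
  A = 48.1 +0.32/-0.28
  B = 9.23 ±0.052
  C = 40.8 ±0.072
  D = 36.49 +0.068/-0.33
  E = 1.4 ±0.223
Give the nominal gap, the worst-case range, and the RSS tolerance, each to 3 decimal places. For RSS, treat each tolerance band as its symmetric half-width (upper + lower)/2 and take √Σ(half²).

nominal=51.620 wc=[50.663,52.355] rss=0.433

Stack each dimension's contribution:
  +A: nom +48.100 → Σnom=48.100; wc +0.320/-0.280 → slack +0.320/-0.280; half-tol=0.300, Σhalf²=0.090000
  +B: nom +9.230 → Σnom=57.330; wc +0.052/-0.052 → slack +0.372/-0.332; half-tol=0.052, Σhalf²=0.092704
  -C: nom -40.800 → Σnom=16.530; wc +0.072/-0.072 → slack +0.444/-0.404; half-tol=0.072, Σhalf²=0.097888
  +D: nom +36.490 → Σnom=53.020; wc +0.068/-0.330 → slack +0.512/-0.734; half-tol=0.199, Σhalf²=0.137489
  -E: nom -1.400 → Σnom=51.620; wc +0.223/-0.223 → slack +0.735/-0.957; half-tol=0.223, Σhalf²=0.187218
Nominal = 51.620. Worst-case = [51.620 - 0.957, 51.620 + 0.735] = [50.663, 52.355]. RSS = √0.187218 = 0.433.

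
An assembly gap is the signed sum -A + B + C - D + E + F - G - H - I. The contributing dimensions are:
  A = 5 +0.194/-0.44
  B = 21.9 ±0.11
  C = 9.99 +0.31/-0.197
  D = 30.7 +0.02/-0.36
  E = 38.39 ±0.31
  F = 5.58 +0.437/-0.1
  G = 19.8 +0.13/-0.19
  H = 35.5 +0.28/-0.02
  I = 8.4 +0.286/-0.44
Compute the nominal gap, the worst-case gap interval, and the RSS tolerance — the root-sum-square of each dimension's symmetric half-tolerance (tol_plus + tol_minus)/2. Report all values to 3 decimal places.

nominal=-23.540 wc=[-25.167,-20.923] rss=0.749

Stack each dimension's contribution:
  -A: nom -5.000 → Σnom=-5.000; wc +0.440/-0.194 → slack +0.440/-0.194; half-tol=0.317, Σhalf²=0.100489
  +B: nom +21.900 → Σnom=16.900; wc +0.110/-0.110 → slack +0.550/-0.304; half-tol=0.110, Σhalf²=0.112589
  +C: nom +9.990 → Σnom=26.890; wc +0.310/-0.197 → slack +0.860/-0.501; half-tol=0.254, Σhalf²=0.176851
  -D: nom -30.700 → Σnom=-3.810; wc +0.360/-0.020 → slack +1.220/-0.521; half-tol=0.190, Σhalf²=0.212951
  +E: nom +38.390 → Σnom=34.580; wc +0.310/-0.310 → slack +1.530/-0.831; half-tol=0.310, Σhalf²=0.309051
  +F: nom +5.580 → Σnom=40.160; wc +0.437/-0.100 → slack +1.967/-0.931; half-tol=0.269, Σhalf²=0.381144
  -G: nom -19.800 → Σnom=20.360; wc +0.190/-0.130 → slack +2.157/-1.061; half-tol=0.160, Σhalf²=0.406744
  -H: nom -35.500 → Σnom=-15.140; wc +0.020/-0.280 → slack +2.177/-1.341; half-tol=0.150, Σhalf²=0.429244
  -I: nom -8.400 → Σnom=-23.540; wc +0.440/-0.286 → slack +2.617/-1.627; half-tol=0.363, Σhalf²=0.561013
Nominal = -23.540. Worst-case = [-23.540 - 1.627, -23.540 + 2.617] = [-25.167, -20.923]. RSS = √0.561013 = 0.749.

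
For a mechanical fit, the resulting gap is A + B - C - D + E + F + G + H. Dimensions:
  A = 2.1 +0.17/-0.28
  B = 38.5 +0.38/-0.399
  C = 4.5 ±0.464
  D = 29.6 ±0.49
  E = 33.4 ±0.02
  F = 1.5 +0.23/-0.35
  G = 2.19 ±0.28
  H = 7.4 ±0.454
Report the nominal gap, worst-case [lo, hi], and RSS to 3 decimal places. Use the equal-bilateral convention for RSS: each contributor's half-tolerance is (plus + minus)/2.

Stack each dimension's contribution:
  +A: nom +2.100 → Σnom=2.100; wc +0.170/-0.280 → slack +0.170/-0.280; half-tol=0.225, Σhalf²=0.050625
  +B: nom +38.500 → Σnom=40.600; wc +0.380/-0.399 → slack +0.550/-0.679; half-tol=0.390, Σhalf²=0.202335
  -C: nom -4.500 → Σnom=36.100; wc +0.464/-0.464 → slack +1.014/-1.143; half-tol=0.464, Σhalf²=0.417631
  -D: nom -29.600 → Σnom=6.500; wc +0.490/-0.490 → slack +1.504/-1.633; half-tol=0.490, Σhalf²=0.657731
  +E: nom +33.400 → Σnom=39.900; wc +0.020/-0.020 → slack +1.524/-1.653; half-tol=0.020, Σhalf²=0.658131
  +F: nom +1.500 → Σnom=41.400; wc +0.230/-0.350 → slack +1.754/-2.003; half-tol=0.290, Σhalf²=0.742231
  +G: nom +2.190 → Σnom=43.590; wc +0.280/-0.280 → slack +2.034/-2.283; half-tol=0.280, Σhalf²=0.820631
  +H: nom +7.400 → Σnom=50.990; wc +0.454/-0.454 → slack +2.488/-2.737; half-tol=0.454, Σhalf²=1.026747
Nominal = 50.990. Worst-case = [50.990 - 2.737, 50.990 + 2.488] = [48.253, 53.478]. RSS = √1.026747 = 1.013.

nominal=50.990 wc=[48.253,53.478] rss=1.013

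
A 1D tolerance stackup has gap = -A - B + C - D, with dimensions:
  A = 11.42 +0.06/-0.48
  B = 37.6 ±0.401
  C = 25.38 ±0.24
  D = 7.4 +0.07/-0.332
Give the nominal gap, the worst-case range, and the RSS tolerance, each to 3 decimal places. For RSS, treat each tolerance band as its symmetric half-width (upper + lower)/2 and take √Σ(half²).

Stack each dimension's contribution:
  -A: nom -11.420 → Σnom=-11.420; wc +0.480/-0.060 → slack +0.480/-0.060; half-tol=0.270, Σhalf²=0.072900
  -B: nom -37.600 → Σnom=-49.020; wc +0.401/-0.401 → slack +0.881/-0.461; half-tol=0.401, Σhalf²=0.233701
  +C: nom +25.380 → Σnom=-23.640; wc +0.240/-0.240 → slack +1.121/-0.701; half-tol=0.240, Σhalf²=0.291301
  -D: nom -7.400 → Σnom=-31.040; wc +0.332/-0.070 → slack +1.453/-0.771; half-tol=0.201, Σhalf²=0.331702
Nominal = -31.040. Worst-case = [-31.040 - 0.771, -31.040 + 1.453] = [-31.811, -29.587]. RSS = √0.331702 = 0.576.

nominal=-31.040 wc=[-31.811,-29.587] rss=0.576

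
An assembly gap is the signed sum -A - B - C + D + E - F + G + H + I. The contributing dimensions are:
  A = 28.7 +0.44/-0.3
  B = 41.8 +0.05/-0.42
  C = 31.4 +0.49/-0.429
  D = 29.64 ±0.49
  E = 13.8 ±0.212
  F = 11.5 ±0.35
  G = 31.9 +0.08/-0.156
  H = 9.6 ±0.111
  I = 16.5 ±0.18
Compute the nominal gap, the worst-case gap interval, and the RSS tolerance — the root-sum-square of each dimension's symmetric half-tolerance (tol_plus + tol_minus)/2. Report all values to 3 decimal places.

nominal=-11.960 wc=[-14.439,-9.388] rss=0.932

Stack each dimension's contribution:
  -A: nom -28.700 → Σnom=-28.700; wc +0.300/-0.440 → slack +0.300/-0.440; half-tol=0.370, Σhalf²=0.136900
  -B: nom -41.800 → Σnom=-70.500; wc +0.420/-0.050 → slack +0.720/-0.490; half-tol=0.235, Σhalf²=0.192125
  -C: nom -31.400 → Σnom=-101.900; wc +0.429/-0.490 → slack +1.149/-0.980; half-tol=0.460, Σhalf²=0.403265
  +D: nom +29.640 → Σnom=-72.260; wc +0.490/-0.490 → slack +1.639/-1.470; half-tol=0.490, Σhalf²=0.643365
  +E: nom +13.800 → Σnom=-58.460; wc +0.212/-0.212 → slack +1.851/-1.682; half-tol=0.212, Σhalf²=0.688309
  -F: nom -11.500 → Σnom=-69.960; wc +0.350/-0.350 → slack +2.201/-2.032; half-tol=0.350, Σhalf²=0.810809
  +G: nom +31.900 → Σnom=-38.060; wc +0.080/-0.156 → slack +2.281/-2.188; half-tol=0.118, Σhalf²=0.824733
  +H: nom +9.600 → Σnom=-28.460; wc +0.111/-0.111 → slack +2.392/-2.299; half-tol=0.111, Σhalf²=0.837054
  +I: nom +16.500 → Σnom=-11.960; wc +0.180/-0.180 → slack +2.572/-2.479; half-tol=0.180, Σhalf²=0.869454
Nominal = -11.960. Worst-case = [-11.960 - 2.479, -11.960 + 2.572] = [-14.439, -9.388]. RSS = √0.869454 = 0.932.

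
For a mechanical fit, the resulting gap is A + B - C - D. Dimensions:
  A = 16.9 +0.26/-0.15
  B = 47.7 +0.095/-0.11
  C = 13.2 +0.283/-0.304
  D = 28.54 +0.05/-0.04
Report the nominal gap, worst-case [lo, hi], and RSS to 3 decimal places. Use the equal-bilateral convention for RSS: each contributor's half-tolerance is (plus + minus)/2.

Stack each dimension's contribution:
  +A: nom +16.900 → Σnom=16.900; wc +0.260/-0.150 → slack +0.260/-0.150; half-tol=0.205, Σhalf²=0.042025
  +B: nom +47.700 → Σnom=64.600; wc +0.095/-0.110 → slack +0.355/-0.260; half-tol=0.103, Σhalf²=0.052531
  -C: nom -13.200 → Σnom=51.400; wc +0.304/-0.283 → slack +0.659/-0.543; half-tol=0.293, Σhalf²=0.138674
  -D: nom -28.540 → Σnom=22.860; wc +0.040/-0.050 → slack +0.699/-0.593; half-tol=0.045, Σhalf²=0.140699
Nominal = 22.860. Worst-case = [22.860 - 0.593, 22.860 + 0.699] = [22.267, 23.559]. RSS = √0.140699 = 0.375.

nominal=22.860 wc=[22.267,23.559] rss=0.375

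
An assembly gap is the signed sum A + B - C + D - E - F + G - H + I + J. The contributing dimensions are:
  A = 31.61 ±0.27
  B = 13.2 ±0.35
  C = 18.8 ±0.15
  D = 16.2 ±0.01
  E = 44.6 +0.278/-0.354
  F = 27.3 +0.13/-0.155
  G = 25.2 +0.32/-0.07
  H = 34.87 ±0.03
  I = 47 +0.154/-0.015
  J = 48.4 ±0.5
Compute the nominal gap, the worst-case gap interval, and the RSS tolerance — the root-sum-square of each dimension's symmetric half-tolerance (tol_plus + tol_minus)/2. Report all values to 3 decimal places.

nominal=56.040 wc=[54.237,58.333] rss=0.796

Stack each dimension's contribution:
  +A: nom +31.610 → Σnom=31.610; wc +0.270/-0.270 → slack +0.270/-0.270; half-tol=0.270, Σhalf²=0.072900
  +B: nom +13.200 → Σnom=44.810; wc +0.350/-0.350 → slack +0.620/-0.620; half-tol=0.350, Σhalf²=0.195400
  -C: nom -18.800 → Σnom=26.010; wc +0.150/-0.150 → slack +0.770/-0.770; half-tol=0.150, Σhalf²=0.217900
  +D: nom +16.200 → Σnom=42.210; wc +0.010/-0.010 → slack +0.780/-0.780; half-tol=0.010, Σhalf²=0.218000
  -E: nom -44.600 → Σnom=-2.390; wc +0.354/-0.278 → slack +1.134/-1.058; half-tol=0.316, Σhalf²=0.317856
  -F: nom -27.300 → Σnom=-29.690; wc +0.155/-0.130 → slack +1.289/-1.188; half-tol=0.143, Σhalf²=0.338162
  +G: nom +25.200 → Σnom=-4.490; wc +0.320/-0.070 → slack +1.609/-1.258; half-tol=0.195, Σhalf²=0.376187
  -H: nom -34.870 → Σnom=-39.360; wc +0.030/-0.030 → slack +1.639/-1.288; half-tol=0.030, Σhalf²=0.377087
  +I: nom +47.000 → Σnom=7.640; wc +0.154/-0.015 → slack +1.793/-1.303; half-tol=0.084, Σhalf²=0.384227
  +J: nom +48.400 → Σnom=56.040; wc +0.500/-0.500 → slack +2.293/-1.803; half-tol=0.500, Σhalf²=0.634227
Nominal = 56.040. Worst-case = [56.040 - 1.803, 56.040 + 2.293] = [54.237, 58.333]. RSS = √0.634227 = 0.796.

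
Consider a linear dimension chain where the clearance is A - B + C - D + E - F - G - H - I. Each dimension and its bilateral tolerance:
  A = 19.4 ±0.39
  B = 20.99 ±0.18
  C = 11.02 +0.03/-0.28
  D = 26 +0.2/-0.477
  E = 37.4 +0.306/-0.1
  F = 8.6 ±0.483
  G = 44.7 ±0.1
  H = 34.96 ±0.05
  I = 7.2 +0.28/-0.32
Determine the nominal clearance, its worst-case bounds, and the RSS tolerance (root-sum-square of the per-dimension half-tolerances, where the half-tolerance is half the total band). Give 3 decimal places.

Stack each dimension's contribution:
  +A: nom +19.400 → Σnom=19.400; wc +0.390/-0.390 → slack +0.390/-0.390; half-tol=0.390, Σhalf²=0.152100
  -B: nom -20.990 → Σnom=-1.590; wc +0.180/-0.180 → slack +0.570/-0.570; half-tol=0.180, Σhalf²=0.184500
  +C: nom +11.020 → Σnom=9.430; wc +0.030/-0.280 → slack +0.600/-0.850; half-tol=0.155, Σhalf²=0.208525
  -D: nom -26.000 → Σnom=-16.570; wc +0.477/-0.200 → slack +1.077/-1.050; half-tol=0.339, Σhalf²=0.323107
  +E: nom +37.400 → Σnom=20.830; wc +0.306/-0.100 → slack +1.383/-1.150; half-tol=0.203, Σhalf²=0.364316
  -F: nom -8.600 → Σnom=12.230; wc +0.483/-0.483 → slack +1.866/-1.633; half-tol=0.483, Σhalf²=0.597605
  -G: nom -44.700 → Σnom=-32.470; wc +0.100/-0.100 → slack +1.966/-1.733; half-tol=0.100, Σhalf²=0.607605
  -H: nom -34.960 → Σnom=-67.430; wc +0.050/-0.050 → slack +2.016/-1.783; half-tol=0.050, Σhalf²=0.610105
  -I: nom -7.200 → Σnom=-74.630; wc +0.320/-0.280 → slack +2.336/-2.063; half-tol=0.300, Σhalf²=0.700105
Nominal = -74.630. Worst-case = [-74.630 - 2.063, -74.630 + 2.336] = [-76.693, -72.294]. RSS = √0.700105 = 0.837.

nominal=-74.630 wc=[-76.693,-72.294] rss=0.837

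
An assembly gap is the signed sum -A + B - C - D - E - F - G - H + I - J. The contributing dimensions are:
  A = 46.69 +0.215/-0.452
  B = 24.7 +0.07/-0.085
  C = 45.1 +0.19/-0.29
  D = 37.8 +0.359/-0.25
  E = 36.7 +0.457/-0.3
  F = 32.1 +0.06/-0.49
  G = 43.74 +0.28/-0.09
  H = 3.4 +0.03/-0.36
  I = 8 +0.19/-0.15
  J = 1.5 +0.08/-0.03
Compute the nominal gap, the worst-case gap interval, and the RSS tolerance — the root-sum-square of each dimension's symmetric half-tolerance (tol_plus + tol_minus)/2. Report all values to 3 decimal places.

nominal=-214.330 wc=[-216.236,-211.808] rss=0.769

Stack each dimension's contribution:
  -A: nom -46.690 → Σnom=-46.690; wc +0.452/-0.215 → slack +0.452/-0.215; half-tol=0.334, Σhalf²=0.111222
  +B: nom +24.700 → Σnom=-21.990; wc +0.070/-0.085 → slack +0.522/-0.300; half-tol=0.078, Σhalf²=0.117229
  -C: nom -45.100 → Σnom=-67.090; wc +0.290/-0.190 → slack +0.812/-0.490; half-tol=0.240, Σhalf²=0.174828
  -D: nom -37.800 → Σnom=-104.890; wc +0.250/-0.359 → slack +1.062/-0.849; half-tol=0.304, Σhalf²=0.267549
  -E: nom -36.700 → Σnom=-141.590; wc +0.300/-0.457 → slack +1.362/-1.306; half-tol=0.379, Σhalf²=0.410811
  -F: nom -32.100 → Σnom=-173.690; wc +0.490/-0.060 → slack +1.852/-1.366; half-tol=0.275, Σhalf²=0.486436
  -G: nom -43.740 → Σnom=-217.430; wc +0.090/-0.280 → slack +1.942/-1.646; half-tol=0.185, Σhalf²=0.520661
  -H: nom -3.400 → Σnom=-220.830; wc +0.360/-0.030 → slack +2.302/-1.676; half-tol=0.195, Σhalf²=0.558686
  +I: nom +8.000 → Σnom=-212.830; wc +0.190/-0.150 → slack +2.492/-1.826; half-tol=0.170, Σhalf²=0.587586
  -J: nom -1.500 → Σnom=-214.330; wc +0.030/-0.080 → slack +2.522/-1.906; half-tol=0.055, Σhalf²=0.590611
Nominal = -214.330. Worst-case = [-214.330 - 1.906, -214.330 + 2.522] = [-216.236, -211.808]. RSS = √0.590611 = 0.769.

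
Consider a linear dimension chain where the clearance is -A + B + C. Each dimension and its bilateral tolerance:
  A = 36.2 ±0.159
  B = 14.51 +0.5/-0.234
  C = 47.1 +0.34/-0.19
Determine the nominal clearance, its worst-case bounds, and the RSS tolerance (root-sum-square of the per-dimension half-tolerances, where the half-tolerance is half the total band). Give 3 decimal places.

Stack each dimension's contribution:
  -A: nom -36.200 → Σnom=-36.200; wc +0.159/-0.159 → slack +0.159/-0.159; half-tol=0.159, Σhalf²=0.025281
  +B: nom +14.510 → Σnom=-21.690; wc +0.500/-0.234 → slack +0.659/-0.393; half-tol=0.367, Σhalf²=0.159970
  +C: nom +47.100 → Σnom=25.410; wc +0.340/-0.190 → slack +0.999/-0.583; half-tol=0.265, Σhalf²=0.230195
Nominal = 25.410. Worst-case = [25.410 - 0.583, 25.410 + 0.999] = [24.827, 26.409]. RSS = √0.230195 = 0.480.

nominal=25.410 wc=[24.827,26.409] rss=0.480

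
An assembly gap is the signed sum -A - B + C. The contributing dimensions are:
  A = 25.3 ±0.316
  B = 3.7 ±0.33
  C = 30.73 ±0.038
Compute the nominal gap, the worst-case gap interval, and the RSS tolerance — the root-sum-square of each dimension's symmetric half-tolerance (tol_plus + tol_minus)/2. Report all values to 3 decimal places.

nominal=1.730 wc=[1.046,2.414] rss=0.458

Stack each dimension's contribution:
  -A: nom -25.300 → Σnom=-25.300; wc +0.316/-0.316 → slack +0.316/-0.316; half-tol=0.316, Σhalf²=0.099856
  -B: nom -3.700 → Σnom=-29.000; wc +0.330/-0.330 → slack +0.646/-0.646; half-tol=0.330, Σhalf²=0.208756
  +C: nom +30.730 → Σnom=1.730; wc +0.038/-0.038 → slack +0.684/-0.684; half-tol=0.038, Σhalf²=0.210200
Nominal = 1.730. Worst-case = [1.730 - 0.684, 1.730 + 0.684] = [1.046, 2.414]. RSS = √0.210200 = 0.458.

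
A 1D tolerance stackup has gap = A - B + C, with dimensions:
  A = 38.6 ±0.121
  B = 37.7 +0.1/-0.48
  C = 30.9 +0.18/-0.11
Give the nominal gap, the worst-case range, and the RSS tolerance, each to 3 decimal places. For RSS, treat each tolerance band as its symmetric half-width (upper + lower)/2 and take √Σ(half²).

Stack each dimension's contribution:
  +A: nom +38.600 → Σnom=38.600; wc +0.121/-0.121 → slack +0.121/-0.121; half-tol=0.121, Σhalf²=0.014641
  -B: nom -37.700 → Σnom=0.900; wc +0.480/-0.100 → slack +0.601/-0.221; half-tol=0.290, Σhalf²=0.098741
  +C: nom +30.900 → Σnom=31.800; wc +0.180/-0.110 → slack +0.781/-0.331; half-tol=0.145, Σhalf²=0.119766
Nominal = 31.800. Worst-case = [31.800 - 0.331, 31.800 + 0.781] = [31.469, 32.581]. RSS = √0.119766 = 0.346.

nominal=31.800 wc=[31.469,32.581] rss=0.346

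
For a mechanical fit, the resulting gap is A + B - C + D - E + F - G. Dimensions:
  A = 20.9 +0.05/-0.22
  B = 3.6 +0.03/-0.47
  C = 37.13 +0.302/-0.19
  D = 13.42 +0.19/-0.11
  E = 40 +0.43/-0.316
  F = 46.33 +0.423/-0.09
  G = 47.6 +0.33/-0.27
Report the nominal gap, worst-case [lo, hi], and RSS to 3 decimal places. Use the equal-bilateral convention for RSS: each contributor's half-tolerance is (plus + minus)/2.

Stack each dimension's contribution:
  +A: nom +20.900 → Σnom=20.900; wc +0.050/-0.220 → slack +0.050/-0.220; half-tol=0.135, Σhalf²=0.018225
  +B: nom +3.600 → Σnom=24.500; wc +0.030/-0.470 → slack +0.080/-0.690; half-tol=0.250, Σhalf²=0.080725
  -C: nom -37.130 → Σnom=-12.630; wc +0.190/-0.302 → slack +0.270/-0.992; half-tol=0.246, Σhalf²=0.141241
  +D: nom +13.420 → Σnom=0.790; wc +0.190/-0.110 → slack +0.460/-1.102; half-tol=0.150, Σhalf²=0.163741
  -E: nom -40.000 → Σnom=-39.210; wc +0.316/-0.430 → slack +0.776/-1.532; half-tol=0.373, Σhalf²=0.302870
  +F: nom +46.330 → Σnom=7.120; wc +0.423/-0.090 → slack +1.199/-1.622; half-tol=0.257, Σhalf²=0.368662
  -G: nom -47.600 → Σnom=-40.480; wc +0.270/-0.330 → slack +1.469/-1.952; half-tol=0.300, Σhalf²=0.458662
Nominal = -40.480. Worst-case = [-40.480 - 1.952, -40.480 + 1.469] = [-42.432, -39.011]. RSS = √0.458662 = 0.677.

nominal=-40.480 wc=[-42.432,-39.011] rss=0.677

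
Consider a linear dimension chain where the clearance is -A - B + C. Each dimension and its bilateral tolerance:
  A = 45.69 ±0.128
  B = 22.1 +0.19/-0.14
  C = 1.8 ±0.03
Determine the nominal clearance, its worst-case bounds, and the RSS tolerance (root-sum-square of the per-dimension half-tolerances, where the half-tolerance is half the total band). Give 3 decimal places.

Stack each dimension's contribution:
  -A: nom -45.690 → Σnom=-45.690; wc +0.128/-0.128 → slack +0.128/-0.128; half-tol=0.128, Σhalf²=0.016384
  -B: nom -22.100 → Σnom=-67.790; wc +0.140/-0.190 → slack +0.268/-0.318; half-tol=0.165, Σhalf²=0.043609
  +C: nom +1.800 → Σnom=-65.990; wc +0.030/-0.030 → slack +0.298/-0.348; half-tol=0.030, Σhalf²=0.044509
Nominal = -65.990. Worst-case = [-65.990 - 0.348, -65.990 + 0.298] = [-66.338, -65.692]. RSS = √0.044509 = 0.211.

nominal=-65.990 wc=[-66.338,-65.692] rss=0.211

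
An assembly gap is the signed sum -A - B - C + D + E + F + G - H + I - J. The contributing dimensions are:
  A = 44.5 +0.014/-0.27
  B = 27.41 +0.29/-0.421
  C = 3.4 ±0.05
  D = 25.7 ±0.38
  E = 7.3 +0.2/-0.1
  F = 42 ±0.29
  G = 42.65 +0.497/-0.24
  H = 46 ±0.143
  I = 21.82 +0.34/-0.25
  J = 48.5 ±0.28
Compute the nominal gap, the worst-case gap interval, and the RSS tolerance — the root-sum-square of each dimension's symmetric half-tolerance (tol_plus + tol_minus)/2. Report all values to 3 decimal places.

nominal=-30.340 wc=[-32.377,-27.469] rss=0.850

Stack each dimension's contribution:
  -A: nom -44.500 → Σnom=-44.500; wc +0.270/-0.014 → slack +0.270/-0.014; half-tol=0.142, Σhalf²=0.020164
  -B: nom -27.410 → Σnom=-71.910; wc +0.421/-0.290 → slack +0.691/-0.304; half-tol=0.355, Σhalf²=0.146544
  -C: nom -3.400 → Σnom=-75.310; wc +0.050/-0.050 → slack +0.741/-0.354; half-tol=0.050, Σhalf²=0.149044
  +D: nom +25.700 → Σnom=-49.610; wc +0.380/-0.380 → slack +1.121/-0.734; half-tol=0.380, Σhalf²=0.293444
  +E: nom +7.300 → Σnom=-42.310; wc +0.200/-0.100 → slack +1.321/-0.834; half-tol=0.150, Σhalf²=0.315944
  +F: nom +42.000 → Σnom=-0.310; wc +0.290/-0.290 → slack +1.611/-1.124; half-tol=0.290, Σhalf²=0.400044
  +G: nom +42.650 → Σnom=42.340; wc +0.497/-0.240 → slack +2.108/-1.364; half-tol=0.368, Σhalf²=0.535837
  -H: nom -46.000 → Σnom=-3.660; wc +0.143/-0.143 → slack +2.251/-1.507; half-tol=0.143, Σhalf²=0.556285
  +I: nom +21.820 → Σnom=18.160; wc +0.340/-0.250 → slack +2.591/-1.757; half-tol=0.295, Σhalf²=0.643311
  -J: nom -48.500 → Σnom=-30.340; wc +0.280/-0.280 → slack +2.871/-2.037; half-tol=0.280, Σhalf²=0.721711
Nominal = -30.340. Worst-case = [-30.340 - 2.037, -30.340 + 2.871] = [-32.377, -27.469]. RSS = √0.721711 = 0.850.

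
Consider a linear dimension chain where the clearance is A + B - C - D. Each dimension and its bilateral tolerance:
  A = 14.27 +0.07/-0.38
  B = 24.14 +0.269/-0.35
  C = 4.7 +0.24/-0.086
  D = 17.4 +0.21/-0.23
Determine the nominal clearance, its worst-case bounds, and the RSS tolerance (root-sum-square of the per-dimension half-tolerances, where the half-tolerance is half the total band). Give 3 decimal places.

nominal=16.310 wc=[15.130,16.965] rss=0.471

Stack each dimension's contribution:
  +A: nom +14.270 → Σnom=14.270; wc +0.070/-0.380 → slack +0.070/-0.380; half-tol=0.225, Σhalf²=0.050625
  +B: nom +24.140 → Σnom=38.410; wc +0.269/-0.350 → slack +0.339/-0.730; half-tol=0.309, Σhalf²=0.146415
  -C: nom -4.700 → Σnom=33.710; wc +0.086/-0.240 → slack +0.425/-0.970; half-tol=0.163, Σhalf²=0.172984
  -D: nom -17.400 → Σnom=16.310; wc +0.230/-0.210 → slack +0.655/-1.180; half-tol=0.220, Σhalf²=0.221384
Nominal = 16.310. Worst-case = [16.310 - 1.180, 16.310 + 0.655] = [15.130, 16.965]. RSS = √0.221384 = 0.471.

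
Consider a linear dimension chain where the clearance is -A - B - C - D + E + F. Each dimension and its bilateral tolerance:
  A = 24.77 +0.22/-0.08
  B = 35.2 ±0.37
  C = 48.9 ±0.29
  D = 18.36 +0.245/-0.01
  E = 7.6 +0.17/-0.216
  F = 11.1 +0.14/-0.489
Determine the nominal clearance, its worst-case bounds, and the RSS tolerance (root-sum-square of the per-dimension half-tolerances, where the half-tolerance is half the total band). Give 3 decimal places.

nominal=-108.530 wc=[-110.360,-107.470] rss=0.629

Stack each dimension's contribution:
  -A: nom -24.770 → Σnom=-24.770; wc +0.080/-0.220 → slack +0.080/-0.220; half-tol=0.150, Σhalf²=0.022500
  -B: nom -35.200 → Σnom=-59.970; wc +0.370/-0.370 → slack +0.450/-0.590; half-tol=0.370, Σhalf²=0.159400
  -C: nom -48.900 → Σnom=-108.870; wc +0.290/-0.290 → slack +0.740/-0.880; half-tol=0.290, Σhalf²=0.243500
  -D: nom -18.360 → Σnom=-127.230; wc +0.010/-0.245 → slack +0.750/-1.125; half-tol=0.128, Σhalf²=0.259756
  +E: nom +7.600 → Σnom=-119.630; wc +0.170/-0.216 → slack +0.920/-1.341; half-tol=0.193, Σhalf²=0.297005
  +F: nom +11.100 → Σnom=-108.530; wc +0.140/-0.489 → slack +1.060/-1.830; half-tol=0.315, Σhalf²=0.395915
Nominal = -108.530. Worst-case = [-108.530 - 1.830, -108.530 + 1.060] = [-110.360, -107.470]. RSS = √0.395915 = 0.629.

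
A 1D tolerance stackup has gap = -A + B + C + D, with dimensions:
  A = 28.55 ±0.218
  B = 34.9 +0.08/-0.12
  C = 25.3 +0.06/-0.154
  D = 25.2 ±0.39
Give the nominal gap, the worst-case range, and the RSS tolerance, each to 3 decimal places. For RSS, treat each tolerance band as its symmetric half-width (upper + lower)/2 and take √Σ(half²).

Stack each dimension's contribution:
  -A: nom -28.550 → Σnom=-28.550; wc +0.218/-0.218 → slack +0.218/-0.218; half-tol=0.218, Σhalf²=0.047524
  +B: nom +34.900 → Σnom=6.350; wc +0.080/-0.120 → slack +0.298/-0.338; half-tol=0.100, Σhalf²=0.057524
  +C: nom +25.300 → Σnom=31.650; wc +0.060/-0.154 → slack +0.358/-0.492; half-tol=0.107, Σhalf²=0.068973
  +D: nom +25.200 → Σnom=56.850; wc +0.390/-0.390 → slack +0.748/-0.882; half-tol=0.390, Σhalf²=0.221073
Nominal = 56.850. Worst-case = [56.850 - 0.882, 56.850 + 0.748] = [55.968, 57.598]. RSS = √0.221073 = 0.470.

nominal=56.850 wc=[55.968,57.598] rss=0.470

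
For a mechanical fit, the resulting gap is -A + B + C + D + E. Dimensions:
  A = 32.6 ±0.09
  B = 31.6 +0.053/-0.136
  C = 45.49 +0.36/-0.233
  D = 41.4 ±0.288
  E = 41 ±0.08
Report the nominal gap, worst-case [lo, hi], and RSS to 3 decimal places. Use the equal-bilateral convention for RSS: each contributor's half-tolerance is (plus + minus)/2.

nominal=126.890 wc=[126.063,127.761] rss=0.441

Stack each dimension's contribution:
  -A: nom -32.600 → Σnom=-32.600; wc +0.090/-0.090 → slack +0.090/-0.090; half-tol=0.090, Σhalf²=0.008100
  +B: nom +31.600 → Σnom=-1.000; wc +0.053/-0.136 → slack +0.143/-0.226; half-tol=0.095, Σhalf²=0.017030
  +C: nom +45.490 → Σnom=44.490; wc +0.360/-0.233 → slack +0.503/-0.459; half-tol=0.296, Σhalf²=0.104942
  +D: nom +41.400 → Σnom=85.890; wc +0.288/-0.288 → slack +0.791/-0.747; half-tol=0.288, Σhalf²=0.187886
  +E: nom +41.000 → Σnom=126.890; wc +0.080/-0.080 → slack +0.871/-0.827; half-tol=0.080, Σhalf²=0.194286
Nominal = 126.890. Worst-case = [126.890 - 0.827, 126.890 + 0.871] = [126.063, 127.761]. RSS = √0.194286 = 0.441.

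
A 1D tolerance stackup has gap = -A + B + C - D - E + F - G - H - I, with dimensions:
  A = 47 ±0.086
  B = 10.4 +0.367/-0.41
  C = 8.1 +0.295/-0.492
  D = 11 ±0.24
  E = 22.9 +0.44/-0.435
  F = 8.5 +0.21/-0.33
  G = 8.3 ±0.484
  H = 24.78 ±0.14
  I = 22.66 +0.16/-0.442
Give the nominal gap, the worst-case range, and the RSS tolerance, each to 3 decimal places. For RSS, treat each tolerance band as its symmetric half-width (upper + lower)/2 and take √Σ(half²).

nominal=-109.640 wc=[-112.422,-106.941] rss=0.990

Stack each dimension's contribution:
  -A: nom -47.000 → Σnom=-47.000; wc +0.086/-0.086 → slack +0.086/-0.086; half-tol=0.086, Σhalf²=0.007396
  +B: nom +10.400 → Σnom=-36.600; wc +0.367/-0.410 → slack +0.453/-0.496; half-tol=0.388, Σhalf²=0.158328
  +C: nom +8.100 → Σnom=-28.500; wc +0.295/-0.492 → slack +0.748/-0.988; half-tol=0.393, Σhalf²=0.313170
  -D: nom -11.000 → Σnom=-39.500; wc +0.240/-0.240 → slack +0.988/-1.228; half-tol=0.240, Σhalf²=0.370770
  -E: nom -22.900 → Σnom=-62.400; wc +0.435/-0.440 → slack +1.423/-1.668; half-tol=0.438, Σhalf²=0.562177
  +F: nom +8.500 → Σnom=-53.900; wc +0.210/-0.330 → slack +1.633/-1.998; half-tol=0.270, Σhalf²=0.635077
  -G: nom -8.300 → Σnom=-62.200; wc +0.484/-0.484 → slack +2.117/-2.482; half-tol=0.484, Σhalf²=0.869333
  -H: nom -24.780 → Σnom=-86.980; wc +0.140/-0.140 → slack +2.257/-2.622; half-tol=0.140, Σhalf²=0.888933
  -I: nom -22.660 → Σnom=-109.640; wc +0.442/-0.160 → slack +2.699/-2.782; half-tol=0.301, Σhalf²=0.979534
Nominal = -109.640. Worst-case = [-109.640 - 2.782, -109.640 + 2.699] = [-112.422, -106.941]. RSS = √0.979534 = 0.990.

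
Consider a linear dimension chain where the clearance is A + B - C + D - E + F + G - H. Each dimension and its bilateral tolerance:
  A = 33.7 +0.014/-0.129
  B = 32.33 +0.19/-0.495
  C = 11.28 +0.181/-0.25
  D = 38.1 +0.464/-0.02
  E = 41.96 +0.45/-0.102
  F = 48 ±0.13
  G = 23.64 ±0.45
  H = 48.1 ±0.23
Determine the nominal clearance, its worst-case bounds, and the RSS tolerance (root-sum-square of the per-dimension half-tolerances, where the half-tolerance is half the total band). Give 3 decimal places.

Stack each dimension's contribution:
  +A: nom +33.700 → Σnom=33.700; wc +0.014/-0.129 → slack +0.014/-0.129; half-tol=0.072, Σhalf²=0.005112
  +B: nom +32.330 → Σnom=66.030; wc +0.190/-0.495 → slack +0.204/-0.624; half-tol=0.343, Σhalf²=0.122419
  -C: nom -11.280 → Σnom=54.750; wc +0.250/-0.181 → slack +0.454/-0.805; half-tol=0.215, Σhalf²=0.168859
  +D: nom +38.100 → Σnom=92.850; wc +0.464/-0.020 → slack +0.918/-0.825; half-tol=0.242, Σhalf²=0.227423
  -E: nom -41.960 → Σnom=50.890; wc +0.102/-0.450 → slack +1.020/-1.275; half-tol=0.276, Σhalf²=0.303599
  +F: nom +48.000 → Σnom=98.890; wc +0.130/-0.130 → slack +1.150/-1.405; half-tol=0.130, Σhalf²=0.320499
  +G: nom +23.640 → Σnom=122.530; wc +0.450/-0.450 → slack +1.600/-1.855; half-tol=0.450, Σhalf²=0.522999
  -H: nom -48.100 → Σnom=74.430; wc +0.230/-0.230 → slack +1.830/-2.085; half-tol=0.230, Σhalf²=0.575899
Nominal = 74.430. Worst-case = [74.430 - 2.085, 74.430 + 1.830] = [72.345, 76.260]. RSS = √0.575899 = 0.759.

nominal=74.430 wc=[72.345,76.260] rss=0.759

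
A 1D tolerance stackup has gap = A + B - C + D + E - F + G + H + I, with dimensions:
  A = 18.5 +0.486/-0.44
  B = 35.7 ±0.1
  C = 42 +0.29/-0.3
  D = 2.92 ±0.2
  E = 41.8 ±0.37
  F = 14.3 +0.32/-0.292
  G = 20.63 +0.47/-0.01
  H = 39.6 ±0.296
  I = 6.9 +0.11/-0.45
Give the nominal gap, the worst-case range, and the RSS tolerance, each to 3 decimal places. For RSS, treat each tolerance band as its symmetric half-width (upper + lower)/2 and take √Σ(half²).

nominal=109.750 wc=[107.274,112.374] rss=0.898

Stack each dimension's contribution:
  +A: nom +18.500 → Σnom=18.500; wc +0.486/-0.440 → slack +0.486/-0.440; half-tol=0.463, Σhalf²=0.214369
  +B: nom +35.700 → Σnom=54.200; wc +0.100/-0.100 → slack +0.586/-0.540; half-tol=0.100, Σhalf²=0.224369
  -C: nom -42.000 → Σnom=12.200; wc +0.300/-0.290 → slack +0.886/-0.830; half-tol=0.295, Σhalf²=0.311394
  +D: nom +2.920 → Σnom=15.120; wc +0.200/-0.200 → slack +1.086/-1.030; half-tol=0.200, Σhalf²=0.351394
  +E: nom +41.800 → Σnom=56.920; wc +0.370/-0.370 → slack +1.456/-1.400; half-tol=0.370, Σhalf²=0.488294
  -F: nom -14.300 → Σnom=42.620; wc +0.292/-0.320 → slack +1.748/-1.720; half-tol=0.306, Σhalf²=0.581930
  +G: nom +20.630 → Σnom=63.250; wc +0.470/-0.010 → slack +2.218/-1.730; half-tol=0.240, Σhalf²=0.639530
  +H: nom +39.600 → Σnom=102.850; wc +0.296/-0.296 → slack +2.514/-2.026; half-tol=0.296, Σhalf²=0.727146
  +I: nom +6.900 → Σnom=109.750; wc +0.110/-0.450 → slack +2.624/-2.476; half-tol=0.280, Σhalf²=0.805546
Nominal = 109.750. Worst-case = [109.750 - 2.476, 109.750 + 2.624] = [107.274, 112.374]. RSS = √0.805546 = 0.898.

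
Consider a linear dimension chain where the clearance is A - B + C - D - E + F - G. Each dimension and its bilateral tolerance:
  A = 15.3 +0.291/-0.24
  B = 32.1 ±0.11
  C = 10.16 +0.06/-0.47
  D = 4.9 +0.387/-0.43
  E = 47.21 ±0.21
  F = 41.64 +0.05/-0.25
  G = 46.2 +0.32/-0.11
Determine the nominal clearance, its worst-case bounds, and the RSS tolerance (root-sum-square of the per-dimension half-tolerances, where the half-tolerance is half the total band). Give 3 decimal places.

nominal=-63.310 wc=[-65.297,-62.049] rss=0.658

Stack each dimension's contribution:
  +A: nom +15.300 → Σnom=15.300; wc +0.291/-0.240 → slack +0.291/-0.240; half-tol=0.265, Σhalf²=0.070490
  -B: nom -32.100 → Σnom=-16.800; wc +0.110/-0.110 → slack +0.401/-0.350; half-tol=0.110, Σhalf²=0.082590
  +C: nom +10.160 → Σnom=-6.640; wc +0.060/-0.470 → slack +0.461/-0.820; half-tol=0.265, Σhalf²=0.152815
  -D: nom -4.900 → Σnom=-11.540; wc +0.430/-0.387 → slack +0.891/-1.207; half-tol=0.408, Σhalf²=0.319687
  -E: nom -47.210 → Σnom=-58.750; wc +0.210/-0.210 → slack +1.101/-1.417; half-tol=0.210, Σhalf²=0.363787
  +F: nom +41.640 → Σnom=-17.110; wc +0.050/-0.250 → slack +1.151/-1.667; half-tol=0.150, Σhalf²=0.386287
  -G: nom -46.200 → Σnom=-63.310; wc +0.110/-0.320 → slack +1.261/-1.987; half-tol=0.215, Σhalf²=0.432512
Nominal = -63.310. Worst-case = [-63.310 - 1.987, -63.310 + 1.261] = [-65.297, -62.049]. RSS = √0.432512 = 0.658.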